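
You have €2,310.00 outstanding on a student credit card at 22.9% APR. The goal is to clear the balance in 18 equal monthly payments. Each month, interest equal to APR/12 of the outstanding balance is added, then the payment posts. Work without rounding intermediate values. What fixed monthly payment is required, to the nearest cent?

Monthly rate r = 22.9%/12 = 1.90833% = 0.0190833.
Level-payment amortization: P = B₀·r / (1 − (1+r)^(−n)) = 2310.00·0.0190833 / (1 − 1.01908^(−18)).
Denominator 1 − (1+r)^(−18) = 0.288417238.
P = 44.0825 / 0.288417238 ≈ 152.84.

€152.84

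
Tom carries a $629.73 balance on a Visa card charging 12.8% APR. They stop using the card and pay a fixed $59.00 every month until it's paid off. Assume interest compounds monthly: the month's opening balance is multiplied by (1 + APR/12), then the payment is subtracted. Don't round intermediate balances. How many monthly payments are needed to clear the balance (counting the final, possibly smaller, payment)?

12 payments

Monthly rate r = 12.8%/12 = 1.06667% = 0.0106667.
Recurrence: B ← B·(1+r) − $59.00.
Month 1: interest $6.72; balance after payment $577.45.
Month 2: interest $6.16; balance after payment $524.61.
Closed form: n = −ln(1 − rB₀/P)/ln(1+r) = −ln(0.88615)/ln(1.01067) ≈ 11.392, so the balance reaches zero during payment 12.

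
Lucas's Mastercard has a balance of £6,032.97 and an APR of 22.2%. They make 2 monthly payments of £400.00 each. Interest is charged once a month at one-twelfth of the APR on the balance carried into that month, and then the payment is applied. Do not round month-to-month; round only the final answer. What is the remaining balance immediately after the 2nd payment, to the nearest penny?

£5,450.85

Monthly rate r = 22.2%/12 = 1.85% = 0.0185.
Each month: B ← B·(1+r) − £400.00.
Month 1: interest £111.61; balance after payment £5,744.58.
Month 2: interest £106.27; balance after payment £5,450.85.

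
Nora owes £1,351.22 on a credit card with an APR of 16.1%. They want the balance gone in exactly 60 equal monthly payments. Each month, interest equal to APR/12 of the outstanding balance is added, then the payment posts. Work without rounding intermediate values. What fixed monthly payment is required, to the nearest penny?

£32.93

Monthly rate r = 16.1%/12 = 1.34167% = 0.0134167.
Level-payment amortization: P = B₀·r / (1 − (1+r)^(−n)) = 1351.22·0.0134167 / (1 − 1.01342^(−60)).
Denominator 1 − (1+r)^(−60) = 0.55051267.
P = 18.1289 / 0.55051267 ≈ 32.93.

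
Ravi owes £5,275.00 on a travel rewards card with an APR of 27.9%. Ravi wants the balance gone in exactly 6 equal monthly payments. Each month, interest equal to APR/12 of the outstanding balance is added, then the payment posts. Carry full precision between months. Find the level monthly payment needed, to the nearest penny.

Monthly rate r = 27.9%/12 = 2.325% = 0.02325.
Level-payment amortization: P = B₀·r / (1 − (1+r)^(−n)) = 5275.00·0.02325 / (1 − 1.02325^(−6)).
Denominator 1 − (1+r)^(−6) = 0.128816824.
P = 122.644 / 0.128816824 ≈ 952.08.

£952.08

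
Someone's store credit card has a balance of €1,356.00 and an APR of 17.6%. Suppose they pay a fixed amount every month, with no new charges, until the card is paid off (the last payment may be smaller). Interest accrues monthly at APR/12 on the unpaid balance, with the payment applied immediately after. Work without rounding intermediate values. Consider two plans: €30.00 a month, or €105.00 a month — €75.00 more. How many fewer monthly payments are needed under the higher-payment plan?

60 fewer payments

Monthly rate r = 17.6%/12 = 1.46667% = 0.0146667.
At €30.00/mo: n = ⌈−ln(1 − rB₀/P)/ln(1+r)⌉ = 75 payments (last €20.70); total interest = total paid − €1,356.00 = €884.70.
At €105.00/mo: 15 payments (last €44.54); total interest €158.54.
Payments saved = 75 − 15 = 60.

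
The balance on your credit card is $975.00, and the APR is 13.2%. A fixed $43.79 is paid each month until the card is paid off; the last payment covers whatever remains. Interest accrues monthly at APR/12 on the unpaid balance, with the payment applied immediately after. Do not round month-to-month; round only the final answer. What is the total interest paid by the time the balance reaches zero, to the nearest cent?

Monthly rate r = 13.2%/12 = 1.1% = 0.011.
Payoff takes n = ⌈−ln(1 − rB₀/P)/ln(1+r)⌉ = ⌈25.679⌉ = 26 payments; the last is $29.80.
Total paid = 25·$43.79 + $29.80 = $1,124.55.
Total interest = total paid − principal = $1,124.55 − $975.00 = $149.55.

$149.55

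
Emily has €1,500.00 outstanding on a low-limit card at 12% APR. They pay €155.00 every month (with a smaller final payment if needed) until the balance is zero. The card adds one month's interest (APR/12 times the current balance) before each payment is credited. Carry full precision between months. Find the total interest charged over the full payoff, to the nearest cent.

Monthly rate r = 12%/12 = 1% = 0.01.
Payoff takes n = ⌈−ln(1 − rB₀/P)/ln(1+r)⌉ = ⌈10.229⌉ = 11 payments; the last is €35.64.
Total paid = 10·€155.00 + €35.64 = €1,585.64.
Total interest = total paid − principal = €1,585.64 − €1,500.00 = €85.64.

€85.64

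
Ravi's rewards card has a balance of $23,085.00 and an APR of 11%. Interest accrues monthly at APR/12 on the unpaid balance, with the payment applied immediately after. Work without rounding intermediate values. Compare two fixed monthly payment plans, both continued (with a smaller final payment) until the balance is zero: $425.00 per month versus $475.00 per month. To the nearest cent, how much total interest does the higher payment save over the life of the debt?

$1,393.33

Monthly rate r = 11%/12 = 0.916667% = 0.00916667.
At $425.00/mo: n = ⌈−ln(1 − rB₀/P)/ln(1+r)⌉ = 76 payments (last $215.26); total interest = total paid − $23,085.00 = $9,005.26.
At $475.00/mo: 65 payments (last $296.93); total interest $7,611.93.
Interest saved = $9,005.26 − $7,611.93 = $1,393.33.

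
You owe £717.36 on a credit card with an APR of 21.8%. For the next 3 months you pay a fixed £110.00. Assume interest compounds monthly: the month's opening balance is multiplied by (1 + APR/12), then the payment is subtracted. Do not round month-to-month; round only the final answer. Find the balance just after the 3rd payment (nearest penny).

£421.14

Monthly rate r = 21.8%/12 = 1.81667% = 0.0181667.
Each month: B ← B·(1+r) − £110.00.
Month 1: interest £13.03; balance after payment £620.39.
Month 2: interest £11.27; balance after payment £521.66.
Month 3: interest £9.48; balance after payment £421.14.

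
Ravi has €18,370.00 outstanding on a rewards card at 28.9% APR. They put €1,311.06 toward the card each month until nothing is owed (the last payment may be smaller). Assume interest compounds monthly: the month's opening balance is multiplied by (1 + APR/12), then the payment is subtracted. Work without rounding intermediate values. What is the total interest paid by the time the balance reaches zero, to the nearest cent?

€4,311.75

Monthly rate r = 28.9%/12 = 2.40833% = 0.0240833.
Payoff takes n = ⌈−ln(1 − rB₀/P)/ln(1+r)⌉ = ⌈17.298⌉ = 18 payments; the last is €393.73.
Total paid = 17·€1,311.06 + €393.73 = €22,681.75.
Total interest = total paid − principal = €22,681.75 − €18,370.00 = €4,311.75.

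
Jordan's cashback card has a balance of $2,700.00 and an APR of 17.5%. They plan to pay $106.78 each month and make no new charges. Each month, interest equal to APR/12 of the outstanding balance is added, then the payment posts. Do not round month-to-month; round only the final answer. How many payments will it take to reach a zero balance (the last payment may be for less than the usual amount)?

Monthly rate r = 17.5%/12 = 1.45833% = 0.0145833.
Recurrence: B ← B·(1+r) − $106.78.
Month 1: interest $39.38; balance after payment $2,632.59.
Month 2: interest $38.39; balance after payment $2,564.21.
Closed form: n = −ln(1 − rB₀/P)/ln(1+r) = −ln(0.63125)/ln(1.01458) ≈ 31.776, so the balance reaches zero during payment 32.

32 months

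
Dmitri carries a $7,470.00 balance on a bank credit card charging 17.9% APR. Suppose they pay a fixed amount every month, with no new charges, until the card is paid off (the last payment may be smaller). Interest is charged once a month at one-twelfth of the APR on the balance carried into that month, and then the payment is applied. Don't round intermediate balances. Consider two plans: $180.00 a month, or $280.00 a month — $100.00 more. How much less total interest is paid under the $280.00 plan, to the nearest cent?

Monthly rate r = 17.9%/12 = 1.49167% = 0.0149167.
At $180.00/mo: n = ⌈−ln(1 − rB₀/P)/ln(1+r)⌉ = 66 payments (last $32.32); total interest = total paid − $7,470.00 = $4,262.32.
At $280.00/mo: 35 payments (last $76.10); total interest $2,126.10.
Interest saved = $4,262.32 − $2,126.10 = $2,136.22.

$2,136.22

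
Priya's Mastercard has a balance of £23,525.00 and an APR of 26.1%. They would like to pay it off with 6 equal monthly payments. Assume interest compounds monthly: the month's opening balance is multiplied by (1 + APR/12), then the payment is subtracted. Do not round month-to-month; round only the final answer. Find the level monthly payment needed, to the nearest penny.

Monthly rate r = 26.1%/12 = 2.175% = 0.02175.
Level-payment amortization: P = B₀·r / (1 − (1+r)^(−n)) = 23525.00·0.02175 / (1 − 1.02175^(−6)).
Denominator 1 − (1+r)^(−6) = 0.12111486.
P = 511.669 / 0.12111486 ≈ 4224.66.

£4,224.66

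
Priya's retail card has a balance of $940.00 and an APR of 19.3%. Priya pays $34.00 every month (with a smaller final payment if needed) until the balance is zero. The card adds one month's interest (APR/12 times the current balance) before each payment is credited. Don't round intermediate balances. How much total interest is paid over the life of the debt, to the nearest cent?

$313.39

Monthly rate r = 19.3%/12 = 1.60833% = 0.0160833.
Payoff takes n = ⌈−ln(1 − rB₀/P)/ln(1+r)⌉ = ⌈36.863⌉ = 37 payments; the last is $29.39.
Total paid = 36·$34.00 + $29.39 = $1,253.39.
Total interest = total paid − principal = $1,253.39 − $940.00 = $313.39.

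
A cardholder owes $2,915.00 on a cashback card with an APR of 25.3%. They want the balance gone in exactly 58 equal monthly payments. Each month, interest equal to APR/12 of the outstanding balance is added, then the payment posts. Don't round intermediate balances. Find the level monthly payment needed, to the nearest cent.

Monthly rate r = 25.3%/12 = 2.10833% = 0.0210833.
Level-payment amortization: P = B₀·r / (1 − (1+r)^(−n)) = 2915.00·0.0210833 / (1 − 1.02108^(−58)).
Denominator 1 − (1+r)^(−58) = 0.7018388.
P = 61.4579 / 0.7018388 ≈ 87.57.

$87.57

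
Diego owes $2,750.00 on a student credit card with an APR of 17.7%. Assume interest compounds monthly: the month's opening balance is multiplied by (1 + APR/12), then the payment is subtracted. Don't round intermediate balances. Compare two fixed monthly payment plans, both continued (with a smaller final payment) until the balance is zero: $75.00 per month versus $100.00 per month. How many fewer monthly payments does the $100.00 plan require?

18 fewer payments

Monthly rate r = 17.7%/12 = 1.475% = 0.01475.
At $75.00/mo: n = ⌈−ln(1 − rB₀/P)/ln(1+r)⌉ = 54 payments (last $11.86); total interest = total paid − $2,750.00 = $1,236.86.
At $100.00/mo: 36 payments (last $53.21); total interest $803.21.
Payments saved = 54 − 36 = 18.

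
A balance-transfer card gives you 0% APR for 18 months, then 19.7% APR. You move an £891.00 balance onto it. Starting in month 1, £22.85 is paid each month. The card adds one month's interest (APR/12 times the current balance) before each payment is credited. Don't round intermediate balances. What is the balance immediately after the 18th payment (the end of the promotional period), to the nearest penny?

Promo months 1–18 at r₀ = 0%/12 = 0; months 19+ at r₁ = 19.7%/12 = 0.0164167.
After month 18 (no interest yet): B = £891.00 − 18·£22.85 = £479.70.

£479.70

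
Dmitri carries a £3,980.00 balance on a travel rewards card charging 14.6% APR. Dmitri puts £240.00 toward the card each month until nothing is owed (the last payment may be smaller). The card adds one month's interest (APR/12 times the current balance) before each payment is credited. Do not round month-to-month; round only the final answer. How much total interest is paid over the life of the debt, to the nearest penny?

£492.60

Monthly rate r = 14.6%/12 = 1.21667% = 0.0121667.
Payoff takes n = ⌈−ln(1 − rB₀/P)/ln(1+r)⌉ = ⌈18.634⌉ = 19 payments; the last is £152.60.
Total paid = 18·£240.00 + £152.60 = £4,472.60.
Total interest = total paid − principal = £4,472.60 − £3,980.00 = £492.60.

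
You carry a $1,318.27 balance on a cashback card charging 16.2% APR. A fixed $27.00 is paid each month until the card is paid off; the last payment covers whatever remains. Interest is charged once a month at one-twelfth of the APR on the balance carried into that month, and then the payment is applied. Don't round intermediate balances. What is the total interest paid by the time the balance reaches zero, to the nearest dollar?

$849

Monthly rate r = 16.2%/12 = 1.35% = 0.0135.
Payoff takes n = ⌈−ln(1 − rB₀/P)/ln(1+r)⌉ = ⌈80.261⌉ = 81 payments; the last is $7.07.
Total paid = 80·$27.00 + $7.07 = $2,167.07.
Total interest = total paid − principal = $2,167.07 − $1,318.27 = $848.80.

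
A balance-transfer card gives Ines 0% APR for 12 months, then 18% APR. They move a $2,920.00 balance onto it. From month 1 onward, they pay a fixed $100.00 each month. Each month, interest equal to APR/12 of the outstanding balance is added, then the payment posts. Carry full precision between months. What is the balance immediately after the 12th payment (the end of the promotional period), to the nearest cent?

$1,720.00

Promo months 1–12 at r₀ = 0%/12 = 0; months 13+ at r₁ = 18%/12 = 0.015.
After month 12 (no interest yet): B = $2,920.00 − 12·$100.00 = $1,720.00.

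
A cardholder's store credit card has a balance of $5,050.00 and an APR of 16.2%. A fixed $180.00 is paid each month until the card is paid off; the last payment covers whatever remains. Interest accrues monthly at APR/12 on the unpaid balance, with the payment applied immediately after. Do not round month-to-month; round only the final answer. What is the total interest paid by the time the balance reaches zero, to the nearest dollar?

Monthly rate r = 16.2%/12 = 1.35% = 0.0135.
Payoff takes n = ⌈−ln(1 − rB₀/P)/ln(1+r)⌉ = ⌈35.498⌉ = 36 payments; the last is $90.00.
Total paid = 35·$180.00 + $90.00 = $6,390.00.
Total interest = total paid − principal = $6,390.00 − $5,050.00 = $1,340.00.

$1,340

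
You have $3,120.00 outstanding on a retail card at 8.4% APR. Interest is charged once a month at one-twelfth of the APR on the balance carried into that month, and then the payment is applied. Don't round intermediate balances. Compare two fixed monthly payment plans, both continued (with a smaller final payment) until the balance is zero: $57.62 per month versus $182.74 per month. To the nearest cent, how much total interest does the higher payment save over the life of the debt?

$601.37

Monthly rate r = 8.4%/12 = 0.7% = 0.007.
At $57.62/mo: n = ⌈−ln(1 − rB₀/P)/ln(1+r)⌉ = 69 payments (last $17.71); total interest = total paid − $3,120.00 = $815.87.
At $182.74/mo: 19 payments (last $45.18); total interest $214.50.
Interest saved = $815.87 − $214.50 = $601.37.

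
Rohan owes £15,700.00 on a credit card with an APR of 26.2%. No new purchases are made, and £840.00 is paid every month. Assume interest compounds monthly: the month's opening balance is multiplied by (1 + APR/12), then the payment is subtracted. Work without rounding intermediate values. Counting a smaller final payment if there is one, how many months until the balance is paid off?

25 payments

Monthly rate r = 26.2%/12 = 2.18333% = 0.0218333.
Recurrence: B ← B·(1+r) − £840.00.
Month 1: interest £342.78; balance after payment £15,202.78.
Month 2: interest £331.93; balance after payment £14,694.71.
Closed form: n = −ln(1 − rB₀/P)/ln(1+r) = −ln(0.59192)/ln(1.02183) ≈ 24.278, so the balance reaches zero during payment 25.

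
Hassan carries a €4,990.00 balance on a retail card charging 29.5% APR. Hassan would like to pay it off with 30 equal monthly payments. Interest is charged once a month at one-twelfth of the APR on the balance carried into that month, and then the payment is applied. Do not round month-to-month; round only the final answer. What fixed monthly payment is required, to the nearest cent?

Monthly rate r = 29.5%/12 = 2.45833% = 0.0245833.
Level-payment amortization: P = B₀·r / (1 − (1+r)^(−n)) = 4990.00·0.0245833 / (1 − 1.02458^(−30)).
Denominator 1 − (1+r)^(−30) = 0.517406588.
P = 122.671 / 0.517406588 ≈ 237.09.

€237.09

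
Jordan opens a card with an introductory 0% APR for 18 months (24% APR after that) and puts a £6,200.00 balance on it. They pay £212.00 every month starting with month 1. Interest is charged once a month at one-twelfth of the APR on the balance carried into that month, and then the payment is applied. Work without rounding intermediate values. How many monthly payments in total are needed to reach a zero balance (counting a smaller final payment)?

31 months

Promo months 1–18 at r₀ = 0%/12 = 0; months 19+ at r₁ = 24%/12 = 0.02.
After month 18 (no interest yet): B = £6,200.00 − 18·£212.00 = £2,384.00.
Then at r₁ with £212.00/mo: n₂ = −ln(1 − r₁·B/P)/ln(1+r₁) ≈ 12.87 → 13 more payments.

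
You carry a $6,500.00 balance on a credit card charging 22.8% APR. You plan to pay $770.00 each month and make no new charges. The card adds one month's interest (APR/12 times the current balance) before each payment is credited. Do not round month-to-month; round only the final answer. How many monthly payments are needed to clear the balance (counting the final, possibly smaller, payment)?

Monthly rate r = 22.8%/12 = 1.9% = 0.019.
Recurrence: B ← B·(1+r) − $770.00.
Month 1: interest $123.50; balance after payment $5,853.50.
Month 2: interest $111.22; balance after payment $5,194.72.
Closed form: n = −ln(1 − rB₀/P)/ln(1+r) = −ln(0.83961)/ln(1.019) ≈ 9.288, so the balance reaches zero during payment 10.

10 months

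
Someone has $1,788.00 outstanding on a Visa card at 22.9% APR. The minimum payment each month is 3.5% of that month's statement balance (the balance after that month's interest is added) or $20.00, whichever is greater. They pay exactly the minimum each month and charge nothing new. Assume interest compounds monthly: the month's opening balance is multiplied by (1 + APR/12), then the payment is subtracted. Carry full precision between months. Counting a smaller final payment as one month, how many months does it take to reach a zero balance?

110 months

Monthly rate r = 22.9%/12 = 1.90833% = 0.0190833.
While 3.5% of the post-interest balance exceeds $20.00, each month B ← (B·(1+r))·(1 − 0.035), i.e. B shrinks by the factor (1+r)·0.965 = 0.98342.
This holds for months 1–70. Entering month 71 the balance is $554.57; 3.5% of the post-interest balance is now below $20.00, so the flat $20.00 minimum applies from here.
From month 71 a fixed $20.00 at rate r clears $554.57 in 40 more payments. Total: 70 + 40 = 110 months.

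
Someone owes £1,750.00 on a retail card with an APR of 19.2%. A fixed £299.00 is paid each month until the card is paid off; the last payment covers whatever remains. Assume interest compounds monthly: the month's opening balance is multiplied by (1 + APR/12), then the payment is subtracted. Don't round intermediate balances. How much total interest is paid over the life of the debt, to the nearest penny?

£102.48

Monthly rate r = 19.2%/12 = 1.6% = 0.016.
Payoff takes n = ⌈−ln(1 − rB₀/P)/ln(1+r)⌉ = ⌈6.194⌉ = 7 payments; the last is £58.48.
Total paid = 6·£299.00 + £58.48 = £1,852.48.
Total interest = total paid − principal = £1,852.48 − £1,750.00 = £102.48.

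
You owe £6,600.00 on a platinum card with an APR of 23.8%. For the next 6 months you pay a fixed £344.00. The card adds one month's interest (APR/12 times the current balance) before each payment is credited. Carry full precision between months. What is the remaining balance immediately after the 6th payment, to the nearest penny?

£5,256.30

Monthly rate r = 23.8%/12 = 1.98333% = 0.0198333.
Each month: B ← B·(1+r) − £344.00.
Month 1: interest £130.90; balance after payment £6,386.90.
Month 2: interest £126.67; balance after payment £6,169.57.
Month 3: interest £122.36; balance after payment £5,947.94.
Month 4: interest £117.97; balance after payment £5,721.90.
Month 5: interest £113.48; balance after payment £5,491.39.
Month 6: interest £108.91; balance after payment £5,256.30.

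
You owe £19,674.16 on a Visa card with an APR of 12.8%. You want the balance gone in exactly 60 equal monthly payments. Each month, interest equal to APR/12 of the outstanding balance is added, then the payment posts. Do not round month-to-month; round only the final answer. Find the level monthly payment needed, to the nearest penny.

£445.64

Monthly rate r = 12.8%/12 = 1.06667% = 0.0106667.
Level-payment amortization: P = B₀·r / (1 − (1+r)^(−n)) = 19674.16·0.0106667 / (1 − 1.01067^(−60)).
Denominator 1 − (1+r)^(−60) = 0.470917416.
P = 209.858 / 0.470917416 ≈ 445.64.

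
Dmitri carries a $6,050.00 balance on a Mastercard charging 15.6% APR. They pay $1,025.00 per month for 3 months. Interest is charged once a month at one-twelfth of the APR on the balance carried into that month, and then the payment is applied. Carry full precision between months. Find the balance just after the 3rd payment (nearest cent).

Monthly rate r = 15.6%/12 = 1.3% = 0.013.
Each month: B ← B·(1+r) − $1,025.00.
Month 1: interest $78.65; balance after payment $5,103.65.
Month 2: interest $66.35; balance after payment $4,145.00.
Month 3: interest $53.88; balance after payment $3,173.88.

$3,173.88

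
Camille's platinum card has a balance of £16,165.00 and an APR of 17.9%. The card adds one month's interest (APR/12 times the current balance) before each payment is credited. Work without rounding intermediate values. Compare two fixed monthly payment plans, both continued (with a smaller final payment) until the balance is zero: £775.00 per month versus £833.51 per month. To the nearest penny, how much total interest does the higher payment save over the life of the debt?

£284.73

Monthly rate r = 17.9%/12 = 1.49167% = 0.0149167.
At £775.00/mo: n = ⌈−ln(1 − rB₀/P)/ln(1+r)⌉ = 26 payments (last £133.98); total interest = total paid − £16,165.00 = £3,343.98.
At £833.51/mo: 24 payments (last £53.52); total interest £3,059.25.
Interest saved = £3,343.98 − £3,059.25 = £284.73.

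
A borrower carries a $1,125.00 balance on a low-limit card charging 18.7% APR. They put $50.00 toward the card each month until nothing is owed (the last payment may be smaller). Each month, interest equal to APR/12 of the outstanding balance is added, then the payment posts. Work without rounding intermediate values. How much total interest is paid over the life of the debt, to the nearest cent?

Monthly rate r = 18.7%/12 = 1.55833% = 0.0155833.
Payoff takes n = ⌈−ln(1 − rB₀/P)/ln(1+r)⌉ = ⌈27.921⌉ = 28 payments; the last is $46.07.
Total paid = 27·$50.00 + $46.07 = $1,396.07.
Total interest = total paid − principal = $1,396.07 − $1,125.00 = $271.07.

$271.07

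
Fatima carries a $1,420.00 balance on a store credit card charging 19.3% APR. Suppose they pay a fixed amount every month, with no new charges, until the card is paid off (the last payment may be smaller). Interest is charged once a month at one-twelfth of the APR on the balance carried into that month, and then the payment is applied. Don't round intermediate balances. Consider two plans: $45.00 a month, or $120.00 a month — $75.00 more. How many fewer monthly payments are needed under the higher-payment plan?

Monthly rate r = 19.3%/12 = 1.60833% = 0.0160833.
At $45.00/mo: n = ⌈−ln(1 − rB₀/P)/ln(1+r)⌉ = 45 payments (last $17.75); total interest = total paid − $1,420.00 = $577.75.
At $120.00/mo: 14 payments (last $27.97); total interest $167.97.
Payments saved = 45 − 14 = 31.

31 fewer payments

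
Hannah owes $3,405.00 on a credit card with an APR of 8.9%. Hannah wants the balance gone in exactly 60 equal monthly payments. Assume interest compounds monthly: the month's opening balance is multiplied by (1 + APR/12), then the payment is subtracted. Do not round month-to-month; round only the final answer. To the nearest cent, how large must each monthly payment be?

Monthly rate r = 8.9%/12 = 0.741667% = 0.00741667.
Level-payment amortization: P = B₀·r / (1 − (1+r)^(−n)) = 3405.00·0.00741667 / (1 − 1.00742^(−60)).
Denominator 1 − (1+r)^(−60) = 0.358122566.
P = 25.2538 / 0.358122566 ≈ 70.52.

$70.52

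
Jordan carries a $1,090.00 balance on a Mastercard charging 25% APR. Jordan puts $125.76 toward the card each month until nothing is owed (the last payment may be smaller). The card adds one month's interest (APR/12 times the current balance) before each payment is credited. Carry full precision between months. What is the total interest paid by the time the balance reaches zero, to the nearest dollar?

Monthly rate r = 25%/12 = 2.08333% = 0.0208333.
Payoff takes n = ⌈−ln(1 − rB₀/P)/ln(1+r)⌉ = ⌈9.658⌉ = 10 payments; the last is $83.06.
Total paid = 9·$125.76 + $83.06 = $1,214.90.
Total interest = total paid − principal = $1,214.90 − $1,090.00 = $124.90.

$125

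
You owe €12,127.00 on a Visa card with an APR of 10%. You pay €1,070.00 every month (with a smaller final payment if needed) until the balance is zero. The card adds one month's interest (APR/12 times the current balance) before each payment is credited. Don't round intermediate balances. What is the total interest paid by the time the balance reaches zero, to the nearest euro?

Monthly rate r = 10%/12 = 0.833333% = 0.00833333.
Payoff takes n = ⌈−ln(1 − rB₀/P)/ln(1+r)⌉ = ⌈11.955⌉ = 12 payments; the last is €1,021.70.
Total paid = 11·€1,070.00 + €1,021.70 = €12,791.70.
Total interest = total paid − principal = €12,791.70 − €12,127.00 = €664.70.

€665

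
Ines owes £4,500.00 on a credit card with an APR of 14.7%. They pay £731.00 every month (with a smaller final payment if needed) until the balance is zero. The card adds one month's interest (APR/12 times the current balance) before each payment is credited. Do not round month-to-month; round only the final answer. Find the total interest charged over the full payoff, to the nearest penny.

Monthly rate r = 14.7%/12 = 1.225% = 0.01225.
Payoff takes n = ⌈−ln(1 − rB₀/P)/ln(1+r)⌉ = ⌈6.440⌉ = 7 payments; the last is £322.41.
Total paid = 6·£731.00 + £322.41 = £4,708.41.
Total interest = total paid − principal = £4,708.41 − £4,500.00 = £208.41.

£208.41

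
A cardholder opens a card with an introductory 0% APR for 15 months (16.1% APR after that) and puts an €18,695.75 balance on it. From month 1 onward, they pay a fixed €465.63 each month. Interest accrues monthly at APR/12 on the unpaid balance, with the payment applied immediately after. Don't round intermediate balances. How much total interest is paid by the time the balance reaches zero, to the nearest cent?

Promo months 1–15 at r₀ = 0%/12 = 0; months 16+ at r₁ = 16.1%/12 = 0.0134167.
After month 15 (no interest yet): B = €18,695.75 − 15·€465.63 = €11,711.30.
Then at r₁ with €465.63/mo: n₂ = −ln(1 − r₁·B/P)/ln(1+r₁) ≈ 30.89 → 31 more payments.
Total paid = 45·€465.63 + €413.78 = €21,367.13; interest = €21,367.13 − €18,695.75 = €2,671.38.

€2,671.38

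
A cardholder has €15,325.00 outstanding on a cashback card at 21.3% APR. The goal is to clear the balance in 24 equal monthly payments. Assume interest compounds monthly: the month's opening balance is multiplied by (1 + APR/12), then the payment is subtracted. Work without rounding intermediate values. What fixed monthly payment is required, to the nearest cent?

€789.75

Monthly rate r = 21.3%/12 = 1.775% = 0.01775.
Level-payment amortization: P = B₀·r / (1 − (1+r)^(−n)) = 15325.00·0.01775 / (1 − 1.01775^(−24)).
Denominator 1 − (1+r)^(−24) = 0.344438659.
P = 272.019 / 0.344438659 ≈ 789.75.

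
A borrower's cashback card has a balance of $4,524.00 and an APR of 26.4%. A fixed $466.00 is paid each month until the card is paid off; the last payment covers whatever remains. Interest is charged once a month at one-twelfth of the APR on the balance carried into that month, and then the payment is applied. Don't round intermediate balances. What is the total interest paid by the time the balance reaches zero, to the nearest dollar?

Monthly rate r = 26.4%/12 = 2.2% = 0.022.
Payoff takes n = ⌈−ln(1 − rB₀/P)/ln(1+r)⌉ = ⌈11.041⌉ = 12 payments; the last is $19.20.
Total paid = 11·$466.00 + $19.20 = $5,145.20.
Total interest = total paid − principal = $5,145.20 − $4,524.00 = $621.20.

$621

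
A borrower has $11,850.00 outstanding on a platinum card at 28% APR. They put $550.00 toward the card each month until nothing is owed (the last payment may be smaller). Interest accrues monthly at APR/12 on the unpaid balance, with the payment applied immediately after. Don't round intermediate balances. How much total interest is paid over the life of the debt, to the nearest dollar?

$4,810

Monthly rate r = 28%/12 = 2.33333% = 0.0233333.
Payoff takes n = ⌈−ln(1 − rB₀/P)/ln(1+r)⌉ = ⌈30.289⌉ = 31 payments; the last is $160.08.
Total paid = 30·$550.00 + $160.08 = $16,660.08.
Total interest = total paid − principal = $16,660.08 − $11,850.00 = $4,810.08.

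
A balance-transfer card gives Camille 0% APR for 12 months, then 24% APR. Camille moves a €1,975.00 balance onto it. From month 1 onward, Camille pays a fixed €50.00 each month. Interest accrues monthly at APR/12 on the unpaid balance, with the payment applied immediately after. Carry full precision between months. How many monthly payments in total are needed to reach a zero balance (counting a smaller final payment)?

53 months

Promo months 1–12 at r₀ = 0%/12 = 0; months 13+ at r₁ = 24%/12 = 0.02.
After month 12 (no interest yet): B = €1,975.00 − 12·€50.00 = €1,375.00.
Then at r₁ with €50.00/mo: n₂ = −ln(1 − r₁·B/P)/ln(1+r₁) ≈ 40.32 → 41 more payments.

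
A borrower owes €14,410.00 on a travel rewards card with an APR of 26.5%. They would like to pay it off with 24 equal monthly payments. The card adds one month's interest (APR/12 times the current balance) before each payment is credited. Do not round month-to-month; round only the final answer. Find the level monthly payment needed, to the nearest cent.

€779.97

Monthly rate r = 26.5%/12 = 2.20833% = 0.0220833.
Level-payment amortization: P = B₀·r / (1 − (1+r)^(−n)) = 14410.00·0.0220833 / (1 − 1.02208^(−24)).
Denominator 1 − (1+r)^(−24) = 0.407990543.
P = 318.221 / 0.407990543 ≈ 779.97.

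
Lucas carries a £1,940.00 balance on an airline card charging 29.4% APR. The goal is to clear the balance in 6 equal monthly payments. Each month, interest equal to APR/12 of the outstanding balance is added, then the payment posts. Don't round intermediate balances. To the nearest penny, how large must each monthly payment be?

£351.62

Monthly rate r = 29.4%/12 = 2.45% = 0.0245.
Level-payment amortization: P = B₀·r / (1 − (1+r)^(−n)) = 1940.00·0.0245 / (1 − 1.0245^(−6)).
Denominator 1 − (1+r)^(−6) = 0.135175024.
P = 47.53 / 0.135175024 ≈ 351.62.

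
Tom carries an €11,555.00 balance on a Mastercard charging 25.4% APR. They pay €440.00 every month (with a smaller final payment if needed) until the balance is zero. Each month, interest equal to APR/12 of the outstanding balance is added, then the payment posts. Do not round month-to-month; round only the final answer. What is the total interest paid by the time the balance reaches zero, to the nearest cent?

€5,495.43

Monthly rate r = 25.4%/12 = 2.11667% = 0.0211667.
Payoff takes n = ⌈−ln(1 − rB₀/P)/ln(1+r)⌉ = ⌈38.749⌉ = 39 payments; the last is €330.43.
Total paid = 38·€440.00 + €330.43 = €17,050.43.
Total interest = total paid − principal = €17,050.43 − €11,555.00 = €5,495.43.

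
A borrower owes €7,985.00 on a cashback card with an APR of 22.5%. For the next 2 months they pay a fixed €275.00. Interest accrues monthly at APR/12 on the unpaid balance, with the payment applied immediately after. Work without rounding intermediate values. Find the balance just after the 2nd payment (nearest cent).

€7,732.09

Monthly rate r = 22.5%/12 = 1.875% = 0.01875.
Each month: B ← B·(1+r) − €275.00.
Month 1: interest €149.72; balance after payment €7,859.72.
Month 2: interest €147.37; balance after payment €7,732.09.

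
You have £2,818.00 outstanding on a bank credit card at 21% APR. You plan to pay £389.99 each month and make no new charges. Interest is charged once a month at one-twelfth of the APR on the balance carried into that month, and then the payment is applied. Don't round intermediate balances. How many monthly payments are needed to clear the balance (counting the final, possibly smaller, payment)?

Monthly rate r = 21%/12 = 1.75% = 0.0175.
Recurrence: B ← B·(1+r) − £389.99.
Month 1: interest £49.32; balance after payment £2,477.32.
Month 2: interest £43.35; balance after payment £2,130.69.
Closed form: n = −ln(1 − rB₀/P)/ln(1+r) = −ln(0.87355)/ln(1.0175) ≈ 7.793, so the balance reaches zero during payment 8.

8 months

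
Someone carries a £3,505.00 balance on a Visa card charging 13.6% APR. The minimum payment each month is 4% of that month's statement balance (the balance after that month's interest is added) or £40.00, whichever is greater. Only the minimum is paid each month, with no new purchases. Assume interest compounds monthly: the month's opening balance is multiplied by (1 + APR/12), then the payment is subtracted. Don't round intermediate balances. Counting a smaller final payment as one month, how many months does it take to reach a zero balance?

Monthly rate r = 13.6%/12 = 1.13333% = 0.0113333.
While 4% of the post-interest balance exceeds £40.00, each month B ← (B·(1+r))·(1 − 0.04), i.e. B shrinks by the factor (1+r)·0.96 = 0.97088.
This holds for months 1–43. Entering month 44 the balance is £983.57; 4% of the post-interest balance is now below £40.00, so the flat £40.00 minimum applies from here.
From month 44 a fixed £40.00 at rate r clears £983.57 in 29 more payments. Total: 43 + 29 = 72 months.

72 months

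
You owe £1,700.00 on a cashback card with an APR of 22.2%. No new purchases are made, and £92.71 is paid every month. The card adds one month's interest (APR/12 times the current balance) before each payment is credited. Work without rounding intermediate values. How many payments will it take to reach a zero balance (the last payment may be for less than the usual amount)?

Monthly rate r = 22.2%/12 = 1.85% = 0.0185.
Recurrence: B ← B·(1+r) − £92.71.
Month 1: interest £31.45; balance after payment £1,638.74.
Month 2: interest £30.32; balance after payment £1,576.35.
Closed form: n = −ln(1 − rB₀/P)/ln(1+r) = −ln(0.66077)/ln(1.0185) ≈ 22.604, so the balance reaches zero during payment 23.

23 months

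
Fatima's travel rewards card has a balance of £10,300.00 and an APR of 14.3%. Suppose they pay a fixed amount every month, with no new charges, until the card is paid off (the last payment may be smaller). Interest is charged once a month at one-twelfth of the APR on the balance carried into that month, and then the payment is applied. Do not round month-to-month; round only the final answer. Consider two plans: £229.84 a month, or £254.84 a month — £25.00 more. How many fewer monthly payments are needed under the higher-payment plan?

Monthly rate r = 14.3%/12 = 1.19167% = 0.0119167.
At £229.84/mo: n = ⌈−ln(1 − rB₀/P)/ln(1+r)⌉ = 65 payments (last £106.62); total interest = total paid − £10,300.00 = £4,516.38.
At £254.84/mo: 56 payments (last £119.71); total interest £3,835.91.
Payments saved = 65 − 56 = 9.

9 fewer payments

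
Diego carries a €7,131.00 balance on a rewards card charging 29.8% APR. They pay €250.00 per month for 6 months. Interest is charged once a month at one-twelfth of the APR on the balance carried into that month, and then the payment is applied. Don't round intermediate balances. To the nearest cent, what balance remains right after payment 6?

€6,665.44

Monthly rate r = 29.8%/12 = 2.48333% = 0.0248333.
Each month: B ← B·(1+r) − €250.00.
Month 1: interest €177.09; balance after payment €7,058.09.
Month 2: interest €175.28; balance after payment €6,983.36.
Month 3: interest €173.42; balance after payment €6,906.78.
Month 4: interest €171.52; balance after payment €6,828.30.
Month 5: interest €169.57; balance after payment €6,747.87.
Month 6: interest €167.57; balance after payment €6,665.44.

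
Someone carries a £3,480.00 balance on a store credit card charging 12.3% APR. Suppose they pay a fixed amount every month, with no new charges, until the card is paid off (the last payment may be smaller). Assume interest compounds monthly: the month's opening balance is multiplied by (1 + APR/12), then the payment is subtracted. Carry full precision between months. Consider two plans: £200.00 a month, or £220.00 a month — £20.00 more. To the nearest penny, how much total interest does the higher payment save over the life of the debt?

Monthly rate r = 12.3%/12 = 1.025% = 0.01025.
At £200.00/mo: n = ⌈−ln(1 − rB₀/P)/ln(1+r)⌉ = 20 payments (last £52.80); total interest = total paid − £3,480.00 = £372.80.
At £220.00/mo: 18 payments (last £76.56); total interest £336.56.
Interest saved = £372.80 − £336.56 = £36.24.

£36.24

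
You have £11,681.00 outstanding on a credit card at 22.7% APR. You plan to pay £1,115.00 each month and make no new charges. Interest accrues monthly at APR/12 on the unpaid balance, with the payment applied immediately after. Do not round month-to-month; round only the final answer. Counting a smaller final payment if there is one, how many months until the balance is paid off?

12 payments

Monthly rate r = 22.7%/12 = 1.89167% = 0.0189167.
Recurrence: B ← B·(1+r) − £1,115.00.
Month 1: interest £220.97; balance after payment £10,786.97.
Month 2: interest £204.05; balance after payment £9,876.02.
Closed form: n = −ln(1 − rB₀/P)/ln(1+r) = −ln(0.80182)/ln(1.01892) ≈ 11.786, so the balance reaches zero during payment 12.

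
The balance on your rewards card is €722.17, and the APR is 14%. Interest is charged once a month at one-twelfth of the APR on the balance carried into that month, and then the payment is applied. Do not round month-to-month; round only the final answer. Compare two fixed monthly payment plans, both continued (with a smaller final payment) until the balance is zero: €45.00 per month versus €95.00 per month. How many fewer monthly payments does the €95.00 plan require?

9 fewer payments

Monthly rate r = 14%/12 = 1.16667% = 0.0116667.
At €45.00/mo: n = ⌈−ln(1 − rB₀/P)/ln(1+r)⌉ = 18 payments (last €39.29); total interest = total paid − €722.17 = €82.12.
At €95.00/mo: 9 payments (last €0.63); total interest €38.46.
Payments saved = 18 − 9 = 9.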